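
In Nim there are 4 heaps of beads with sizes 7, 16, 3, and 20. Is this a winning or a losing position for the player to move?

Nim-sum: 7 XOR 16 XOR 3 XOR 20 = 0.
The nim-sum is 0, so this is a P-position: the player to move is in a losing position under optimal play.

Losing position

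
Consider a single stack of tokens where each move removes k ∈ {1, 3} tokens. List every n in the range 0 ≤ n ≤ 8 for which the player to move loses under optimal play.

Grundy values for subtraction set {1, 3}:
k:     0  1  2  3  4  5  6  7  8
g(k):  0  1  0  1  0  1  0  1  0
The P-positions (g = 0) in 0..8 are 0, 2, 4, 6, 8.

0, 2, 4, 6, 8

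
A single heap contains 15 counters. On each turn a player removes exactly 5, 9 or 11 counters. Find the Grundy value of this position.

Build the Grundy sequence with g(k) = mex{g(k−s) : s ∈ {5, 9, 11}, s ≤ k}:
k:     0  1  2  3  4  5  6  7  8  9 10 11 12 13 14 15
g(k):  0  0  0  0  0  1  1  1  1  1  2  2  2  2  2  3
So g(15) = 3.

3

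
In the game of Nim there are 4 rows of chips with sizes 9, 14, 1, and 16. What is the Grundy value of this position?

22

Compute the nim-sum pairwise:
9 ⊕ 14 = 7
7 ⊕ 1 = 6
6 ⊕ 16 = 22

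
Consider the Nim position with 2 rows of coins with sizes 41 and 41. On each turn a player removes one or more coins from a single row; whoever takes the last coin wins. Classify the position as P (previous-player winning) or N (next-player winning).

In binary:
  101001  (41)
  101001  (41)
  ------
  000000  (0)
The nim-sum is 0, so this is a P-position: the player to move is in a losing position under optimal play.

P-position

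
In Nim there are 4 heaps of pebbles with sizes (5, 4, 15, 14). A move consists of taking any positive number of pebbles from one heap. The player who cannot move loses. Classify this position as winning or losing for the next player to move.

Bitwise XOR of the heap sizes:
  0101  (5)
  0100  (4)
  1111  (15)
  1110  (14)
  ----
  0000  (0)
The nim-sum is 0, so this is a P-position: the player to move is in a losing position under optimal play.

Losing position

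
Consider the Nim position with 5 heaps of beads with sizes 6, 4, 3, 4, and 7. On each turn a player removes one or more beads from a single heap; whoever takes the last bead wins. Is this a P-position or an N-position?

Nim-sum: 6 ^ 4 ^ 3 ^ 4 ^ 7 = 2.
The nim-sum is 2 ≠ 0, so this is an N-position: the player to move can win.

N-position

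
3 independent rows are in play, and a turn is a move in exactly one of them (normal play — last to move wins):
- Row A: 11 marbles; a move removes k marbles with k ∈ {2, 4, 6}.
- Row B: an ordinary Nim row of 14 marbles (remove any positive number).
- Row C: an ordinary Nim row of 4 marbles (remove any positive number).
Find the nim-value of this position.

Grundy values for row A (subtraction set {2, 4, 6}):
k:     0  1  2  3  4  5  6  7  8  9 10 11
g(k):  0  0  1  1  2  2  3  3  0  0  1  1
So g(11) = 1.
Row B is a plain Nim row of size 14, so its Grundy value is 14.
Row C is a plain Nim row of size 4, so its Grundy value is 4.
The value of a disjunctive sum is the nim-sum of the parts.
Combined value = 1 XOR 14 XOR 4 = 11.

11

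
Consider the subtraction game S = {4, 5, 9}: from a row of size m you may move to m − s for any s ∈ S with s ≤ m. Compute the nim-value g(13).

Build the Grundy sequence with g(k) = mex{g(k−s) : s ∈ {4, 5, 9}, s ≤ k}:
k:     0  1  2  3  4  5  6  7  8  9 10 11 12 13
g(k):  0  0  0  0  1  1  1  1  2  2  2  2  3  0
So g(13) = 0.

0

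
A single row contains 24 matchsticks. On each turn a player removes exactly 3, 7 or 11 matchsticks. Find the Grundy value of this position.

0

Build the Grundy sequence with g(k) = mex{g(k−s) : s ∈ {3, 7, 11}, s ≤ k}:
k:     0  1  2  3  4  5  6  7  8  9 10 11 12 13 14 15 16 17 18 19 20 21 22 23 24
g(k):  0  0  0  1  1  1  0  2  2  1  0  3  2  1  0  0  0  1  1  1  0  2  2  1  0
So g(24) = 0.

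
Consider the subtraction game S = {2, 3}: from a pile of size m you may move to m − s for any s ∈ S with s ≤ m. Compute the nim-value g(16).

0

Build the Grundy sequence with g(k) = mex{g(k−s) : s ∈ {2, 3}, s ≤ k}:
k:     0  1  2  3  4  5  6  7  8  9 10 11 12 13 14 15 16
g(k):  0  0  1  1  2  0  0  1  1  2  0  0  1  1  2  0  0
So g(16) = 0.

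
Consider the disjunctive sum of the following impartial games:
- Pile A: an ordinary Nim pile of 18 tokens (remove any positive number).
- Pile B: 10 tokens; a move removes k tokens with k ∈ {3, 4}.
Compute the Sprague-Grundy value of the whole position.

19

Pile A is a plain Nim pile of size 18, so its Grundy value is 18.
Build the Grundy sequence for pile B with g(k) = mex{g(k−s) : s ∈ {3, 4}, s ≤ k}:
g(0) = mex{} = 0
g(1) = mex{} = 0
g(2) = mex{} = 0
g(3) = mex{0} = 1
g(4) = mex{0} = 1
g(5) = mex{0} = 1
g(6) = mex{0,1} = 2
g(7) = mex{1} = 0
g(8) = mex{1} = 0
g(9) = mex{1,2} = 0
g(10) = mex{0,2} = 1
So g(10) = 1.
The value of a disjunctive sum is the nim-sum of the parts.
Combined value = 18 ⊕ 1 = 19.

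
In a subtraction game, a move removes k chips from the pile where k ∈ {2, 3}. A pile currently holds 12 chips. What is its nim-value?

1

Build the Grundy sequence with g(k) = mex{g(k−s) : s ∈ {2, 3}, s ≤ k}:
k:     0  1  2  3  4  5  6  7  8  9 10 11 12
g(k):  0  0  1  1  2  0  0  1  1  2  0  0  1
So g(12) = 1.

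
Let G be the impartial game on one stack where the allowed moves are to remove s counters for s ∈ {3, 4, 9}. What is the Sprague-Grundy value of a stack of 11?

1

Build the Grundy sequence with g(k) = mex{g(k−s) : s ∈ {3, 4, 9}, s ≤ k}:
k:     0  1  2  3  4  5  6  7  8  9 10 11
g(k):  0  0  0  1  1  1  2  0  0  3  1  1
So g(11) = 1.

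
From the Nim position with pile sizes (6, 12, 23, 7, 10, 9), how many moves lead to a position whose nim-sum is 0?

1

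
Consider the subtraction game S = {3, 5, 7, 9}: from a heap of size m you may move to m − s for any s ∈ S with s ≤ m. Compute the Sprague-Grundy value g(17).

1

Compute g(0), g(1), … for moves {3, 5, 7, 9}:
k:     0  1  2  3  4  5  6  7  8  9 10 11 12 13 14 15 16 17
g(k):  0  0  0  1  1  1  2  2  2  3  3  3  0  0  0  1  1  1
So g(17) = 1.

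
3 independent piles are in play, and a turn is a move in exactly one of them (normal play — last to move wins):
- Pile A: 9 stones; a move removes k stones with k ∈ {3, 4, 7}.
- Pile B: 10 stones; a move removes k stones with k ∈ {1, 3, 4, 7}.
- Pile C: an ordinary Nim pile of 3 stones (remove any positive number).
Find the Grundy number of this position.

0

Build the Grundy sequence for pile A with g(k) = mex{g(k−s) : s ∈ {3, 4, 7}, s ≤ k}:
g(0) = mex{} = 0
g(1) = mex{} = 0
g(2) = mex{} = 0
g(3) = mex{0} = 1
g(4) = mex{0} = 1
g(5) = mex{0} = 1
g(6) = mex{0,1} = 2
g(7) = mex{0,1} = 2
g(8) = mex{0,1} = 2
g(9) = mex{0,1,2} = 3
So g(9) = 3.
Build the Grundy sequence for pile B with g(k) = mex{g(k−s) : s ∈ {1, 3, 4, 7}, s ≤ k}:
g(0) = mex{} = 0
g(1) = mex{0} = 1
g(2) = mex{1} = 0
g(3) = mex{0} = 1
g(4) = mex{0,1} = 2
g(5) = mex{0,1,2} = 3
g(6) = mex{0,1,3} = 2
g(7) = mex{0,1,2} = 3
g(8) = mex{1,2,3} = 0
g(9) = mex{0,2,3} = 1
g(10) = mex{1,2,3} = 0
So g(10) = 0.
Pile C is a plain Nim pile of size 3, so its Grundy value is 3.
By the Sprague-Grundy theorem, the Grundy value of a sum of independent games is the XOR of the component values.
Combined value = 3 XOR 0 XOR 3 = 0.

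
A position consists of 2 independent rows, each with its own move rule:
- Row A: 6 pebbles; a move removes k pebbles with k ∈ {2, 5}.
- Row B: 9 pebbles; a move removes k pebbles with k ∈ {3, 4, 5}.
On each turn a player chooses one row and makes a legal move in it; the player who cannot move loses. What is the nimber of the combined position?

1

Grundy values for row A (subtraction set {2, 5}):
g(0) = mex{} = 0
g(1) = mex{} = 0
g(2) = mex{0} = 1
g(3) = mex{0} = 1
g(4) = mex{1} = 0
g(5) = mex{0,1} = 2
g(6) = mex{0} = 1
So g(6) = 1.
For row B, compute g(0), g(1), … with moves {3, 4, 5}:
k:     0  1  2  3  4  5  6  7  8  9
g(k):  0  0  0  1  1  1  2  2  0  0
So g(9) = 0.
The value of a disjunctive sum is the nim-sum of the parts.
Combined value = 1 ⊕ 0 = 1.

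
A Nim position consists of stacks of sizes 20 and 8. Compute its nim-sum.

28

Compute the nim-sum pairwise:
20 XOR 8 = 28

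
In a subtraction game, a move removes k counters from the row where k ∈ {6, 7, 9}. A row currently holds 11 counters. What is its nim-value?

Compute g(0), g(1), … for moves {6, 7, 9}:
k:     0  1  2  3  4  5  6  7  8  9 10 11
g(k):  0  0  0  0  0  0  1  1  1  1  1  1
So g(11) = 1.

1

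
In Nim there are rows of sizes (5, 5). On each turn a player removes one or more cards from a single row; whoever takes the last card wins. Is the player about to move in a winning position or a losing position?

Compute the nim-sum pairwise:
5 ^ 5 = 0
The nim-sum is 0, so this is a P-position: the player to move is in a losing position under optimal play.

Losing position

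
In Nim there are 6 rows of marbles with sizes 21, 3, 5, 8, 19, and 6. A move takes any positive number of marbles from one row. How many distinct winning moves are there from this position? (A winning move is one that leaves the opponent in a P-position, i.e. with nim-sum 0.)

1

Compute the nim-sum pairwise:
21 ^ 3 = 22
22 ^ 5 = 19
19 ^ 8 = 27
27 ^ 19 = 8
8 ^ 6 = 14
The overall nim-sum is X = 14. A row of size p has a winning move iff p XOR X < p (reduce it to p XOR X).
  21: 21 XOR 14 = 27 ≥ 21 — no move.
  3: 3 XOR 14 = 13 ≥ 3 — no move.
  5: 5 XOR 14 = 11 ≥ 5 — no move.
  8: 8 XOR 14 = 6 < 8 — winning move (to 6).
  19: 19 XOR 14 = 29 ≥ 19 — no move.
  6: 6 XOR 14 = 8 ≥ 6 — no move.
That gives 1 winning move.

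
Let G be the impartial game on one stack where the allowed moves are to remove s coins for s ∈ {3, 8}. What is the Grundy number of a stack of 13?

Compute g(0), g(1), … for moves {3, 8}:
k:     0  1  2  3  4  5  6  7  8  9 10 11 12 13
g(k):  0  0  0  1  1  1  0  0  2  1  1  0  0  0
So g(13) = 0.

0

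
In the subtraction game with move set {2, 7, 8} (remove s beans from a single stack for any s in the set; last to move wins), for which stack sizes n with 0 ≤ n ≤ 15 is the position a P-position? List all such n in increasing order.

Build the Grundy sequence with g(k) = mex{g(k−s) : s ∈ {2, 7, 8}, s ≤ k}:
k:     0  1  2  3  4  5  6  7  8  9 10 11 12 13 14 15
g(k):  0  0  1  1  0  0  1  1  2  2  0  3  1  2  0  0
The P-positions (g = 0) in 0..15 are 0, 1, 4, 5, 10, 14, 15.

0, 1, 4, 5, 10, 14, 15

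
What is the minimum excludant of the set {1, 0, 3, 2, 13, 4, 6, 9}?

The values 0, 1, 2, 3, 4 are all present; 5 is the first non-negative integer missing from the set.

5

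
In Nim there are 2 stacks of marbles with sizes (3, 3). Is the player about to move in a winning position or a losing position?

Losing position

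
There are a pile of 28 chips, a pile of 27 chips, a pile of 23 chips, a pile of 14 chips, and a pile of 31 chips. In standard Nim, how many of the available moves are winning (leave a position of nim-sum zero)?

3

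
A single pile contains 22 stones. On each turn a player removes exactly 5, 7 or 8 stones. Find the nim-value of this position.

1

Build the Grundy sequence with g(k) = mex{g(k−s) : s ∈ {5, 7, 8}, s ≤ k}:
k:     0  1  2  3  4  5  6  7  8  9 10 11 12 13 14 15 16 17 18 19 20 21 22
g(k):  0  0  0  0  0  1  1  1  1  1  2  2  2  0  0  0  0  0  1  1  1  1  1
So g(22) = 1.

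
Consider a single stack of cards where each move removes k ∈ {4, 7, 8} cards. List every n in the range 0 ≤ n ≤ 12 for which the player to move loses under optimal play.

0, 1, 2, 3, 12

Build the Grundy sequence with g(k) = mex{g(k−s) : s ∈ {4, 7, 8}, s ≤ k}:
g(0) = mex{} = 0
g(1) = mex{} = 0
g(2) = mex{} = 0
g(3) = mex{} = 0
g(4) = mex{0} = 1
g(5) = mex{0} = 1
g(6) = mex{0} = 1
g(7) = mex{0} = 1
g(8) = mex{0,1} = 2
g(9) = mex{0,1} = 2
g(10) = mex{0,1} = 2
g(11) = mex{0,1} = 2
g(12) = mex{1,2} = 0
The P-positions (g = 0) in 0..12 are 0, 1, 2, 3, 12.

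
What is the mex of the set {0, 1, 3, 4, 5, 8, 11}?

2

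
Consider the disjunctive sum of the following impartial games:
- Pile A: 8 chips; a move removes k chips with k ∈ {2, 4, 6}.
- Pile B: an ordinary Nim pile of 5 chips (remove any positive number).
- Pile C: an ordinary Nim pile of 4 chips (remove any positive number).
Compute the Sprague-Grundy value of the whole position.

1

For pile A, compute g(0), g(1), … with moves {2, 4, 6}:
k:     0  1  2  3  4  5  6  7  8
g(k):  0  0  1  1  2  2  3  3  0
So g(8) = 0.
Pile B is a plain Nim pile of size 5, so its Grundy value is 5.
Pile C is a plain Nim pile of size 4, so its Grundy value is 4.
By the Sprague-Grundy theorem, the Grundy value of a sum of independent games is the XOR of the component values.
Combined value = 0 ⊕ 5 ⊕ 4 = 1.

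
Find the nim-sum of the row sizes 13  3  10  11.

15

Bitwise XOR of the heap sizes:
  1101  (13)
  0011  (3)
  1010  (10)
  1011  (11)
  ----
  1111  (15)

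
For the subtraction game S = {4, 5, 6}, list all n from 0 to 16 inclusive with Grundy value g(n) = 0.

Build the Grundy sequence with g(k) = mex{g(k−s) : s ∈ {4, 5, 6}, s ≤ k}:
k:     0  1  2  3  4  5  6  7  8  9 10 11 12 13 14 15 16
g(k):  0  0  0  0  1  1  1  1  2  2  0  0  0  0  1  1  1
The P-positions (g = 0) in 0..16 are 0, 1, 2, 3, 10, 11, 12, 13.

0, 1, 2, 3, 10, 11, 12, 13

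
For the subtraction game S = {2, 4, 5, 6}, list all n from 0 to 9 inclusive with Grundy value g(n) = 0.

0, 1, 8, 9

Grundy values for subtraction set {2, 4, 5, 6}:
k:     0  1  2  3  4  5  6  7  8  9
g(k):  0  0  1  1  2  2  3  3  0  0
The P-positions (g = 0) in 0..9 are 0, 1, 8, 9.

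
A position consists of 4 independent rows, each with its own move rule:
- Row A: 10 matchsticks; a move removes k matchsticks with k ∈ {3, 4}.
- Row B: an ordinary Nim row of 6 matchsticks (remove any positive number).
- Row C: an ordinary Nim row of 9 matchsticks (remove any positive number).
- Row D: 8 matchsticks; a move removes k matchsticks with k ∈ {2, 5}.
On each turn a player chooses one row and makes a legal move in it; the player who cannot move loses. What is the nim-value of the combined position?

14

Build the Grundy sequence for row A with g(k) = mex{g(k−s) : s ∈ {3, 4}, s ≤ k}:
k:     0  1  2  3  4  5  6  7  8  9 10
g(k):  0  0  0  1  1  1  2  0  0  0  1
So g(10) = 1.
Row B is a plain Nim row of size 6, so its Grundy value is 6.
Row C is a plain Nim row of size 9, so its Grundy value is 9.
Build the Grundy sequence for row D with g(k) = mex{g(k−s) : s ∈ {2, 5}, s ≤ k}:
g(0) = mex{} = 0
g(1) = mex{} = 0
g(2) = mex{0} = 1
g(3) = mex{0} = 1
g(4) = mex{1} = 0
g(5) = mex{0,1} = 2
g(6) = mex{0} = 1
g(7) = mex{1,2} = 0
g(8) = mex{1} = 0
So g(8) = 0.
The value of a disjunctive sum is the nim-sum of the parts.
Combined value = 1 ⊕ 6 ⊕ 9 ⊕ 0 = 14.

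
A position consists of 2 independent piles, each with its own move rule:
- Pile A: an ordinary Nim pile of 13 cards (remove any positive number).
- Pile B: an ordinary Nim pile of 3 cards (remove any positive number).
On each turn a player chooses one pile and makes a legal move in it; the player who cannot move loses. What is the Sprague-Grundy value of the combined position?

Pile A is a plain Nim pile of size 13, so its Grundy value is 13.
Pile B is a plain Nim pile of size 3, so its Grundy value is 3.
By the Sprague-Grundy theorem, the Grundy value of a sum of independent games is the XOR of the component values.
Combined value = 13 XOR 3 = 14.

14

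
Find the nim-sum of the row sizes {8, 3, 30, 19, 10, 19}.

Bitwise XOR of the heap sizes:
  01000  (8)
  00011  (3)
  11110  (30)
  10011  (19)
  01010  (10)
  10011  (19)
  -----
  11111  (31)

31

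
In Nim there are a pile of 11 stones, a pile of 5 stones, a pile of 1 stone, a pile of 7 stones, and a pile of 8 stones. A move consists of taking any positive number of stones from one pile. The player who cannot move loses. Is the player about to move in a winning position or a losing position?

Compute the nim-sum pairwise:
11 ^ 5 = 14
14 ^ 1 = 15
15 ^ 7 = 8
8 ^ 8 = 0
The nim-sum is 0, so this is a P-position: the player to move is in a losing position under optimal play.

Losing position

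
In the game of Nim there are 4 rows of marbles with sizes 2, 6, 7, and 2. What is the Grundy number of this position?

Compute the nim-sum pairwise:
2 ^ 6 = 4
4 ^ 7 = 3
3 ^ 2 = 1

1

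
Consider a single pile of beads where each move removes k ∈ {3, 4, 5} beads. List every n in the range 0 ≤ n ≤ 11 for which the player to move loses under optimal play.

Grundy values for subtraction set {3, 4, 5}:
k:     0  1  2  3  4  5  6  7  8  9 10 11
g(k):  0  0  0  1  1  1  2  2  0  0  0  1
The P-positions (g = 0) in 0..11 are 0, 1, 2, 8, 9, 10.

0, 1, 2, 8, 9, 10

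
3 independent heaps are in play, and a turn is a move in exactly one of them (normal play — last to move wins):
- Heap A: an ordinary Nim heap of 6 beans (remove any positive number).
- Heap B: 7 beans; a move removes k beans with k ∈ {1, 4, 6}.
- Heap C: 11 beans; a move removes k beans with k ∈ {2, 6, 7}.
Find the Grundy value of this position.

7

Heap A is a plain Nim heap of size 6, so its Grundy value is 6.
Build the Grundy sequence for heap B with g(k) = mex{g(k−s) : s ∈ {1, 4, 6}, s ≤ k}:
k:     0  1  2  3  4  5  6  7
g(k):  0  1  0  1  2  0  1  0
So g(7) = 0.
For heap C, compute g(0), g(1), … with moves {2, 6, 7}:
k:     0  1  2  3  4  5  6  7  8  9 10 11
g(k):  0  0  1  1  0  0  1  1  2  0  3  1
So g(11) = 1.
The value of a disjunctive sum is the nim-sum of the parts.
Combined value = 6 ⊕ 0 ⊕ 1 = 7.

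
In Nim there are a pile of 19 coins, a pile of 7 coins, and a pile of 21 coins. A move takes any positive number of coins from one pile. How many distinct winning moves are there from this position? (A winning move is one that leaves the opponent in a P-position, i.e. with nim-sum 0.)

3

Compute the nim-sum pairwise:
19 ⊕ 7 = 20
20 ⊕ 21 = 1
The overall nim-sum is X = 1. A pile of size p has a winning move iff p XOR X < p (reduce it to p XOR X).
  19: 19 XOR 1 = 18 < 19 — winning move (to 18).
  7: 7 XOR 1 = 6 < 7 — winning move (to 6).
  21: 21 XOR 1 = 20 < 21 — winning move (to 20).
That gives 3 winning moves.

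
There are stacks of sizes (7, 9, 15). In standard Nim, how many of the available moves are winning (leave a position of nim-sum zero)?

3

In binary:
  0111  (7)
  1001  (9)
  1111  (15)
  ----
  0001  (1)
The overall nim-sum is X = 1. A stack of size p has a winning move iff p XOR X < p (reduce it to p XOR X).
  7: 7 XOR 1 = 6 < 7 — winning move (to 6).
  9: 9 XOR 1 = 8 < 9 — winning move (to 8).
  15: 15 XOR 1 = 14 < 15 — winning move (to 14).
That gives 3 winning moves.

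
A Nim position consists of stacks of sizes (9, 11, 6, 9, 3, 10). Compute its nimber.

Compute the nim-sum pairwise:
9 ⊕ 11 = 2
2 ⊕ 6 = 4
4 ⊕ 9 = 13
13 ⊕ 3 = 14
14 ⊕ 10 = 4

4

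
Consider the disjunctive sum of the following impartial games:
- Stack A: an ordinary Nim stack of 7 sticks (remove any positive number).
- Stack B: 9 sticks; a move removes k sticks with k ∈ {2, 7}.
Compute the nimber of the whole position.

7

Stack A is a plain Nim stack of size 7, so its Grundy value is 7.
Grundy values for stack B (subtraction set {2, 7}):
g(0) = mex{} = 0
g(1) = mex{} = 0
g(2) = mex{0} = 1
g(3) = mex{0} = 1
g(4) = mex{1} = 0
g(5) = mex{1} = 0
g(6) = mex{0} = 1
g(7) = mex{0} = 1
g(8) = mex{0,1} = 2
g(9) = mex{1} = 0
So g(9) = 0.
By the Sprague-Grundy theorem, the Grundy value of a sum of independent games is the XOR of the component values.
Combined value = 7 ⊕ 0 = 7.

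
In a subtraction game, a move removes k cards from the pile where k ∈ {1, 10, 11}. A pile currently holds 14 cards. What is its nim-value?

2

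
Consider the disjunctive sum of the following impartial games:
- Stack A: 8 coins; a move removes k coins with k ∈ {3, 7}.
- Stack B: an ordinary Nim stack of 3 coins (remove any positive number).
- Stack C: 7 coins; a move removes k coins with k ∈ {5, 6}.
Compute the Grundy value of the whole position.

0

For stack A, compute g(0), g(1), … with moves {3, 7}:
g(0) = mex{} = 0
g(1) = mex{} = 0
g(2) = mex{} = 0
g(3) = mex{0} = 1
g(4) = mex{0} = 1
g(5) = mex{0} = 1
g(6) = mex{1} = 0
g(7) = mex{0,1} = 2
g(8) = mex{0,1} = 2
So g(8) = 2.
Stack B is a plain Nim stack of size 3, so its Grundy value is 3.
For stack C, compute g(0), g(1), … with moves {5, 6}:
g(0) = mex{} = 0
g(1) = mex{} = 0
g(2) = mex{} = 0
g(3) = mex{} = 0
g(4) = mex{} = 0
g(5) = mex{0} = 1
g(6) = mex{0} = 1
g(7) = mex{0} = 1
So g(7) = 1.
The value of a disjunctive sum is the nim-sum of the parts.
Combined value = 2 XOR 3 XOR 1 = 0.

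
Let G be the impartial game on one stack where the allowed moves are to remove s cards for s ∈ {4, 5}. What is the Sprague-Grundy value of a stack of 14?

1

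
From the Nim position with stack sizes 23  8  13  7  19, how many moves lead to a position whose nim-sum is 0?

3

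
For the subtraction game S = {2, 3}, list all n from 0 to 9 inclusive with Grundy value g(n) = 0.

0, 1, 5, 6

Grundy values for subtraction set {2, 3}:
k:     0  1  2  3  4  5  6  7  8  9
g(k):  0  0  1  1  2  0  0  1  1  2
The P-positions (g = 0) in 0..9 are 0, 1, 5, 6.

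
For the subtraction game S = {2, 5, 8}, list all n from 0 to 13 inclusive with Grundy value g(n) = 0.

Grundy values for subtraction set {2, 5, 8}:
k:     0  1  2  3  4  5  6  7  8  9 10 11 12 13
g(k):  0  0  1  1  0  2  1  0  2  1  0  0  1  1
The P-positions (g = 0) in 0..13 are 0, 1, 4, 7, 10, 11.

0, 1, 4, 7, 10, 11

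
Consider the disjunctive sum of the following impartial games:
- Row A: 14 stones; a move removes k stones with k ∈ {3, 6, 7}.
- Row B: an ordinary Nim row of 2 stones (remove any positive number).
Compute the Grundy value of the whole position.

Build the Grundy sequence for row A with g(k) = mex{g(k−s) : s ∈ {3, 6, 7}, s ≤ k}:
k:     0  1  2  3  4  5  6  7  8  9 10 11 12 13 14
g(k):  0  0  0  1  1  1  2  2  2  3  0  0  0  1  1
So g(14) = 1.
Row B is a plain Nim row of size 2, so its Grundy value is 2.
By the Sprague-Grundy theorem, the Grundy value of a sum of independent games is the XOR of the component values.
Combined value = 1 ⊕ 2 = 3.

3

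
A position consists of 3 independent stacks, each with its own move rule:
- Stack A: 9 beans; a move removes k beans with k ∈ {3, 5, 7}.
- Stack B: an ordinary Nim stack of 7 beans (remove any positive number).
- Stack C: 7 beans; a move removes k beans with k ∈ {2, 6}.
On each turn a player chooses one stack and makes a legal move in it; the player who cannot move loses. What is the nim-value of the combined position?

5

Build the Grundy sequence for stack A with g(k) = mex{g(k−s) : s ∈ {3, 5, 7}, s ≤ k}:
g(0) = mex{} = 0
g(1) = mex{} = 0
g(2) = mex{} = 0
g(3) = mex{0} = 1
g(4) = mex{0} = 1
g(5) = mex{0} = 1
g(6) = mex{0,1} = 2
g(7) = mex{0,1} = 2
g(8) = mex{0,1} = 2
g(9) = mex{0,1,2} = 3
So g(9) = 3.
Stack B is a plain Nim stack of size 7, so its Grundy value is 7.
For stack C, compute g(0), g(1), … with moves {2, 6}:
k:     0  1  2  3  4  5  6  7
g(k):  0  0  1  1  0  0  1  1
So g(7) = 1.
The value of a disjunctive sum is the nim-sum of the parts.
Combined value = 3 ⊕ 7 ⊕ 1 = 5.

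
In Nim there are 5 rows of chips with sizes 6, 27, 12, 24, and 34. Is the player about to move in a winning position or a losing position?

Winning position

Compute the nim-sum pairwise:
6 XOR 27 = 29
29 XOR 12 = 17
17 XOR 24 = 9
9 XOR 34 = 43
The nim-sum is 43 ≠ 0, so this is an N-position: the player to move can win.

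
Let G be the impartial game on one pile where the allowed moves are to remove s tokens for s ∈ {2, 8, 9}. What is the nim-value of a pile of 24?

1

Grundy values for subtraction set {2, 8, 9}:
k:     0  1  2  3  4  5  6  7  8  9 10 11 12 13 14 15 16 17 18 19 20 21 22 23 24
g(k):  0  0  1  1  0  0  1  1  2  2  3  0  2  1  3  0  0  1  1  2  3  0  0  1  1
So g(24) = 1.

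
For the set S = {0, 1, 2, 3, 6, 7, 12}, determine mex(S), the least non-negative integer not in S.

4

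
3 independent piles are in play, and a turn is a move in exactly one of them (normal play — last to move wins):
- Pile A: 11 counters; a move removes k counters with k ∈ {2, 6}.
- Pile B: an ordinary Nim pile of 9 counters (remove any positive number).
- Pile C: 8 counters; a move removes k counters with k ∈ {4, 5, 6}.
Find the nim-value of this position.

10

For pile A, compute g(0), g(1), … with moves {2, 6}:
g(0) = mex{} = 0
g(1) = mex{} = 0
g(2) = mex{0} = 1
g(3) = mex{0} = 1
g(4) = mex{1} = 0
g(5) = mex{1} = 0
g(6) = mex{0} = 1
g(7) = mex{0} = 1
g(8) = mex{1} = 0
g(9) = mex{1} = 0
g(10) = mex{0} = 1
g(11) = mex{0} = 1
So g(11) = 1.
Pile B is a plain Nim pile of size 9, so its Grundy value is 9.
Grundy values for pile C (subtraction set {4, 5, 6}):
k:     0  1  2  3  4  5  6  7  8
g(k):  0  0  0  0  1  1  1  1  2
So g(8) = 2.
By the Sprague-Grundy theorem, the Grundy value of a sum of independent games is the XOR of the component values.
Combined value = 1 ⊕ 9 ⊕ 2 = 10.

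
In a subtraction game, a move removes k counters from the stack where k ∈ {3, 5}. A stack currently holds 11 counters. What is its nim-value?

Grundy values for subtraction set {3, 5}:
g(0) = mex{} = 0
g(1) = mex{} = 0
g(2) = mex{} = 0
g(3) = mex{0} = 1
g(4) = mex{0} = 1
g(5) = mex{0} = 1
g(6) = mex{0,1} = 2
g(7) = mex{0,1} = 2
g(8) = mex{1} = 0
g(9) = mex{1,2} = 0
g(10) = mex{1,2} = 0
g(11) = mex{0,2} = 1
So g(11) = 1.

1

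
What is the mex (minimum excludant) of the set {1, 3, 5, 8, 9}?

0

0 is not in the set, so the mex is 0.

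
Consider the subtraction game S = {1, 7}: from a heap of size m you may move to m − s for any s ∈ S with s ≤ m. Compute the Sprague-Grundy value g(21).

Build the Grundy sequence with g(k) = mex{g(k−s) : s ∈ {1, 7}, s ≤ k}:
k:     0  1  2  3  4  5  6  7  8  9 10 11 12 13 14 15 16 17 18 19 20 21
g(k):  0  1  0  1  0  1  0  1  0  1  0  1  0  1  0  1  0  1  0  1  0  1
So g(21) = 1.

1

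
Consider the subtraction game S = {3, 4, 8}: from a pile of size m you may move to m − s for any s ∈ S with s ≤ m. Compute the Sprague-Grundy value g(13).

Compute g(0), g(1), … for moves {3, 4, 8}:
g(0) = mex{} = 0
g(1) = mex{} = 0
g(2) = mex{} = 0
g(3) = mex{0} = 1
g(4) = mex{0} = 1
g(5) = mex{0} = 1
g(6) = mex{0,1} = 2
g(7) = mex{1} = 0
g(8) = mex{0,1} = 2
g(9) = mex{0,1,2} = 3
g(10) = mex{0,2} = 1
g(11) = mex{0,1,2} = 3
g(12) = mex{1,2,3} = 0
g(13) = mex{1,3} = 0
So g(13) = 0.

0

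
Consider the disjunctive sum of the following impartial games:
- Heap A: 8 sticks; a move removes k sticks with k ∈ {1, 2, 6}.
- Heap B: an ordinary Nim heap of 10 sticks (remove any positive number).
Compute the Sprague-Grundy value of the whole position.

Build the Grundy sequence for heap A with g(k) = mex{g(k−s) : s ∈ {1, 2, 6}, s ≤ k}:
g(0) = mex{} = 0
g(1) = mex{0} = 1
g(2) = mex{0,1} = 2
g(3) = mex{1,2} = 0
g(4) = mex{0,2} = 1
g(5) = mex{0,1} = 2
g(6) = mex{0,1,2} = 3
g(7) = mex{1,2,3} = 0
g(8) = mex{0,2,3} = 1
So g(8) = 1.
Heap B is a plain Nim heap of size 10, so its Grundy value is 10.
By the Sprague-Grundy theorem, the Grundy value of a sum of independent games is the XOR of the component values.
Combined value = 1 ⊕ 10 = 11.

11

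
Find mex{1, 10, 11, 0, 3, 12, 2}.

The values 0, 1, 2, 3 are all present; 4 is the first non-negative integer missing from the set.

4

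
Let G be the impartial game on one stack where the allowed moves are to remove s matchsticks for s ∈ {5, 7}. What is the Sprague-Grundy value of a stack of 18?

1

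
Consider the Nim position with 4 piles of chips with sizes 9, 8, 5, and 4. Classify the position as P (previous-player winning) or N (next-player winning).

P-position

Nim-sum: 9 ⊕ 8 ⊕ 5 ⊕ 4 = 0.
The nim-sum is 0, so this is a P-position: the player to move is in a losing position under optimal play.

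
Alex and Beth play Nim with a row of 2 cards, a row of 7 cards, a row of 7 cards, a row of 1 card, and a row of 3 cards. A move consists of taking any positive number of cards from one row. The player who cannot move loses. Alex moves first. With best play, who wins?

Beth wins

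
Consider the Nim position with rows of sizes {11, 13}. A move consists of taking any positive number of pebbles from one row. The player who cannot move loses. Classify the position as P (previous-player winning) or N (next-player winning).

N-position

Compute the nim-sum pairwise:
11 ^ 13 = 6
The nim-sum is 6 ≠ 0, so this is an N-position: the player to move can win.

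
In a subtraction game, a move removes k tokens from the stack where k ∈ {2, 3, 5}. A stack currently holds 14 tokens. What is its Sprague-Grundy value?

Grundy values for subtraction set {2, 3, 5}:
k:     0  1  2  3  4  5  6  7  8  9 10 11 12 13 14
g(k):  0  0  1  1  2  2  3  0  0  1  1  2  2  3  0
So g(14) = 0.

0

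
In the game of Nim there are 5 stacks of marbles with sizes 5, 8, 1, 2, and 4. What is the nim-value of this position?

10

Nim-sum: 5 ⊕ 8 ⊕ 1 ⊕ 2 ⊕ 4 = 10.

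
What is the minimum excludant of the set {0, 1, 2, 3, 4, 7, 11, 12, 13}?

5

The values 0, 1, 2, 3, 4 are all present; 5 is the first non-negative integer missing from the set.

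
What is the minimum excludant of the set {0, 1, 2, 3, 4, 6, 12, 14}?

The values 0, 1, 2, 3, 4 are all present; 5 is the first non-negative integer missing from the set.

5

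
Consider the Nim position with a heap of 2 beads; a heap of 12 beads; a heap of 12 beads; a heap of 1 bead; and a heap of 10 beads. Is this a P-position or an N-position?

Compute the nim-sum pairwise:
2 ⊕ 12 = 14
14 ⊕ 12 = 2
2 ⊕ 1 = 3
3 ⊕ 10 = 9
The nim-sum is 9 ≠ 0, so this is an N-position: the player to move can win.

N-position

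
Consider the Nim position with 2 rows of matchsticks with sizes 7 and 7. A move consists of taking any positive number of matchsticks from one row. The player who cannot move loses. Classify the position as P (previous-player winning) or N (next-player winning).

P-position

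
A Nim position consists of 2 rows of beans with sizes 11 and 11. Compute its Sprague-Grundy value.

Compute the nim-sum pairwise:
11 ^ 11 = 0

0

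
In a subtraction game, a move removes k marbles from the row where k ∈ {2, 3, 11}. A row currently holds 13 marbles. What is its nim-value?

2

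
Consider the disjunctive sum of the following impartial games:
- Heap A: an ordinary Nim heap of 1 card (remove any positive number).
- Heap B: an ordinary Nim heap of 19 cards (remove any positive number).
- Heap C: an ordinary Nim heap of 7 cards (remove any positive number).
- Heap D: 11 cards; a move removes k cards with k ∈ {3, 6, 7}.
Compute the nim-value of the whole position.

21

Heap A is a plain Nim heap of size 1, so its Grundy value is 1.
Heap B is a plain Nim heap of size 19, so its Grundy value is 19.
Heap C is a plain Nim heap of size 7, so its Grundy value is 7.
Grundy values for heap D (subtraction set {3, 6, 7}):
g(0) = mex{} = 0
g(1) = mex{} = 0
g(2) = mex{} = 0
g(3) = mex{0} = 1
g(4) = mex{0} = 1
g(5) = mex{0} = 1
g(6) = mex{0,1} = 2
g(7) = mex{0,1} = 2
g(8) = mex{0,1} = 2
g(9) = mex{0,1,2} = 3
g(10) = mex{1,2} = 0
g(11) = mex{1,2} = 0
So g(11) = 0.
By the Sprague-Grundy theorem, the Grundy value of a sum of independent games is the XOR of the component values.
Combined value = 1 XOR 19 XOR 7 XOR 0 = 21.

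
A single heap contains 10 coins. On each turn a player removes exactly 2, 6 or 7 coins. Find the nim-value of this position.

3

Build the Grundy sequence with g(k) = mex{g(k−s) : s ∈ {2, 6, 7}, s ≤ k}:
k:     0  1  2  3  4  5  6  7  8  9 10
g(k):  0  0  1  1  0  0  1  1  2  0  3
So g(10) = 3.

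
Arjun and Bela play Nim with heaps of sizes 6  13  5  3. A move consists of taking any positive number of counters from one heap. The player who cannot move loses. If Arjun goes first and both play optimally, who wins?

Nim-sum: 6 ^ 13 ^ 5 ^ 3 = 13.
The nim-sum is 13 ≠ 0, so this is an N-position: the player to move can win; Arjun has a winning move.

Arjun wins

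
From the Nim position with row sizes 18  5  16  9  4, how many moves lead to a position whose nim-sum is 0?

1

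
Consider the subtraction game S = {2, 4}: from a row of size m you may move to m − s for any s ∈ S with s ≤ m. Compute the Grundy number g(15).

1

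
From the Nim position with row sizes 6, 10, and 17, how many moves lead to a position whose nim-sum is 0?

Compute the nim-sum pairwise:
6 ⊕ 10 = 12
12 ⊕ 17 = 29
The overall nim-sum is X = 29. A row of size p has a winning move iff p XOR X < p (reduce it to p XOR X).
  6: 6 XOR 29 = 27 ≥ 6 — no move.
  10: 10 XOR 29 = 23 ≥ 10 — no move.
  17: 17 XOR 29 = 12 < 17 — winning move (to 12).
That gives 1 winning move.

1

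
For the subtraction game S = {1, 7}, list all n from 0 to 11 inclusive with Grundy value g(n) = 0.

0, 2, 4, 6, 8, 10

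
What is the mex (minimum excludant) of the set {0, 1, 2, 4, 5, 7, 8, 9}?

3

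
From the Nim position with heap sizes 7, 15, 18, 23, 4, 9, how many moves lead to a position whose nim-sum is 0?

0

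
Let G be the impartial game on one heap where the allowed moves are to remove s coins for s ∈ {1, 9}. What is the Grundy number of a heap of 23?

Grundy values for subtraction set {1, 9}:
k:     0  1  2  3  4  5  6  7  8  9 10 11 12 13 14 15 16 17 18 19 20 21 22 23
g(k):  0  1  0  1  0  1  0  1  0  1  0  1  0  1  0  1  0  1  0  1  0  1  0  1
So g(23) = 1.

1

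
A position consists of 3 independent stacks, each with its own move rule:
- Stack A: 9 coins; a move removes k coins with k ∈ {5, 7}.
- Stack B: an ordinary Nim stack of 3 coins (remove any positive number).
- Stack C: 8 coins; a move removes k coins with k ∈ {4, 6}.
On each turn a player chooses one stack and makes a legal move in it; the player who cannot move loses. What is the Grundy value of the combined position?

0

Grundy values for stack A (subtraction set {5, 7}):
k:     0  1  2  3  4  5  6  7  8  9
g(k):  0  0  0  0  0  1  1  1  1  1
So g(9) = 1.
Stack B is a plain Nim stack of size 3, so its Grundy value is 3.
For stack C, compute g(0), g(1), … with moves {4, 6}:
g(0) = mex{} = 0
g(1) = mex{} = 0
g(2) = mex{} = 0
g(3) = mex{} = 0
g(4) = mex{0} = 1
g(5) = mex{0} = 1
g(6) = mex{0} = 1
g(7) = mex{0} = 1
g(8) = mex{0,1} = 2
So g(8) = 2.
By the Sprague-Grundy theorem, the Grundy value of a sum of independent games is the XOR of the component values.
Combined value = 1 ⊕ 3 ⊕ 2 = 0.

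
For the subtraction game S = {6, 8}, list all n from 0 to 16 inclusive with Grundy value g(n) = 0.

0, 1, 2, 3, 4, 5, 14, 15, 16

Grundy values for subtraction set {6, 8}:
k:     0  1  2  3  4  5  6  7  8  9 10 11 12 13 14 15 16
g(k):  0  0  0  0  0  0  1  1  1  1  1  1  2  2  0  0  0
The P-positions (g = 0) in 0..16 are 0, 1, 2, 3, 4, 5, 14, 15, 16.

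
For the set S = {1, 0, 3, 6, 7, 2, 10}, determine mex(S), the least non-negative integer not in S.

The values 0, 1, 2, 3 are all present; 4 is the first non-negative integer missing from the set.

4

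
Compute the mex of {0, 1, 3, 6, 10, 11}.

2

The values 0, 1 are all present; 2 is the first non-negative integer missing from the set.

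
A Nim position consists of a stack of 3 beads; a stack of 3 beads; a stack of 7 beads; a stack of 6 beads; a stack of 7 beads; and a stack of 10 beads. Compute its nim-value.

Write each in binary and XOR column by column:
  0011  (3)
  0011  (3)
  0111  (7)
  0110  (6)
  0111  (7)
  1010  (10)
  ----
  1100  (12)

12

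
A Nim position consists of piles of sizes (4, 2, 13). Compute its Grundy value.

Compute the nim-sum pairwise:
4 ^ 2 = 6
6 ^ 13 = 11

11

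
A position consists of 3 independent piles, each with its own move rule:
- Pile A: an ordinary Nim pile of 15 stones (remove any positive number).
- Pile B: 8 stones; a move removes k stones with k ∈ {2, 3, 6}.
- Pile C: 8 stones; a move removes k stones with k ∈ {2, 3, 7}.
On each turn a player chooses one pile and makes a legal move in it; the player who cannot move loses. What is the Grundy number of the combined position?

12

Pile A is a plain Nim pile of size 15, so its Grundy value is 15.
Grundy values for pile B (subtraction set {2, 3, 6}):
k:     0  1  2  3  4  5  6  7  8
g(k):  0  0  1  1  2  0  3  1  2
So g(8) = 2.
Grundy values for pile C (subtraction set {2, 3, 7}):
k:     0  1  2  3  4  5  6  7  8
g(k):  0  0  1  1  2  0  0  1  1
So g(8) = 1.
The value of a disjunctive sum is the nim-sum of the parts.
Combined value = 15 ⊕ 2 ⊕ 1 = 12.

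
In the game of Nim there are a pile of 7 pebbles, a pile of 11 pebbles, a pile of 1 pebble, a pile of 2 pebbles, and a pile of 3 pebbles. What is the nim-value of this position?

12

Compute the nim-sum pairwise:
7 ⊕ 11 = 12
12 ⊕ 1 = 13
13 ⊕ 2 = 15
15 ⊕ 3 = 12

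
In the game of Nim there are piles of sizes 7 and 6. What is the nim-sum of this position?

1

In binary:
  111  (7)
  110  (6)
  ---
  001  (1)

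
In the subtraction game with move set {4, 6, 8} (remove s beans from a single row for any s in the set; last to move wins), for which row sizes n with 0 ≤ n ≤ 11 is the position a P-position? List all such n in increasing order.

0, 1, 2, 3

Build the Grundy sequence with g(k) = mex{g(k−s) : s ∈ {4, 6, 8}, s ≤ k}:
g(0) = mex{} = 0
g(1) = mex{} = 0
g(2) = mex{} = 0
g(3) = mex{} = 0
g(4) = mex{0} = 1
g(5) = mex{0} = 1
g(6) = mex{0} = 1
g(7) = mex{0} = 1
g(8) = mex{0,1} = 2
g(9) = mex{0,1} = 2
g(10) = mex{0,1} = 2
g(11) = mex{0,1} = 2
The P-positions (g = 0) in 0..11 are 0, 1, 2, 3.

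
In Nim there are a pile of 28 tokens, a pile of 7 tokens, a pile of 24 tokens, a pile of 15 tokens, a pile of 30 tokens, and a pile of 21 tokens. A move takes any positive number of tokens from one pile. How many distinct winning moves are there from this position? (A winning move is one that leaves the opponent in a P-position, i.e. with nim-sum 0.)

Compute the nim-sum pairwise:
28 XOR 7 = 27
27 XOR 24 = 3
3 XOR 15 = 12
12 XOR 30 = 18
18 XOR 21 = 7
The overall nim-sum is X = 7. A pile of size p has a winning move iff p XOR X < p (reduce it to p XOR X).
  28: 28 XOR 7 = 27 < 28 — winning move (to 27).
  7: 7 XOR 7 = 0 < 7 — winning move (to 0).
  24: 24 XOR 7 = 31 ≥ 24 — no move.
  15: 15 XOR 7 = 8 < 15 — winning move (to 8).
  30: 30 XOR 7 = 25 < 30 — winning move (to 25).
  21: 21 XOR 7 = 18 < 21 — winning move (to 18).
That gives 5 winning moves.

5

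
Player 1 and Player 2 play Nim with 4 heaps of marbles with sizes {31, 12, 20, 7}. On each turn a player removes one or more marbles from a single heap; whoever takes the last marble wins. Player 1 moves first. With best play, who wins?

Compute the nim-sum pairwise:
31 ⊕ 12 = 19
19 ⊕ 20 = 7
7 ⊕ 7 = 0
The nim-sum is 0, so this is a P-position: the player to move is in a losing position under optimal play; Player 1 is about to move from it and so loses — Player 2 wins.

Player 2 wins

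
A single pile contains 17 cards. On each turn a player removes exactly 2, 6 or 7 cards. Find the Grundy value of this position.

Compute g(0), g(1), … for moves {2, 6, 7}:
k:     0  1  2  3  4  5  6  7  8  9 10 11 12 13 14 15 16 17
g(k):  0  0  1  1  0  0  1  1  2  0  3  1  2  0  0  1  1  0
So g(17) = 0.

0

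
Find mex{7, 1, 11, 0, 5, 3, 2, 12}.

The values 0, 1, 2, 3 are all present; 4 is the first non-negative integer missing from the set.

4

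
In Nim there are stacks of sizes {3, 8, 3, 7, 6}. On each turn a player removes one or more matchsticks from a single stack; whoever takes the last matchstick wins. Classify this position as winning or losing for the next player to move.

Bitwise XOR of the heap sizes:
  0011  (3)
  1000  (8)
  0011  (3)
  0111  (7)
  0110  (6)
  ----
  1001  (9)
The nim-sum is 9 ≠ 0, so this is an N-position: the player to move can win.

Winning position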